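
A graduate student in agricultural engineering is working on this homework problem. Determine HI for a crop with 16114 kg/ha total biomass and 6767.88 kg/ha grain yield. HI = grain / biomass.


HI = grain_yield / biomass
   = 6767.88 / 16114
   = 0.42


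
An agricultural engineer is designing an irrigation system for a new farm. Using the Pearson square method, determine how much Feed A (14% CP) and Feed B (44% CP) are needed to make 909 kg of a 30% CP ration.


parts_A = CP_b - target = 44 - 30 = 14
parts_B = target - CP_a = 30 - 14 = 16
total_parts = 14 + 16 = 30
Feed A = 909 * 14 / 30 = 424.20 kg
Feed B = 909 * 16 / 30 = 484.80 kg

424.20 kg


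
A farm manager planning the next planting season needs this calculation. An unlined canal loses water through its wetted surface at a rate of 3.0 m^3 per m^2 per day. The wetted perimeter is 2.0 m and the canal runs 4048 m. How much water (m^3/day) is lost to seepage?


S = C * P * L
  = 3.0 * 2.0 * 4048
  = 24288 m^3/day


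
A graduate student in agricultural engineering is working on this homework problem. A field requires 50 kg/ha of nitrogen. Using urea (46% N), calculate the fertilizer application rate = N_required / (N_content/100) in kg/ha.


Rate = N_required / (N_content / 100)
     = 50 / (46 / 100)
     = 50 / 0.46
     = 108.70 kg/ha


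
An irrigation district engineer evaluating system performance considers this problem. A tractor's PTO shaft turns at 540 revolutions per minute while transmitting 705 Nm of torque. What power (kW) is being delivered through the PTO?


P = 2*pi*n*T / 60000
  = 2*pi * 540 * 705 / 60000
  = 2392008.65 / 60000
  = 39.87 kW


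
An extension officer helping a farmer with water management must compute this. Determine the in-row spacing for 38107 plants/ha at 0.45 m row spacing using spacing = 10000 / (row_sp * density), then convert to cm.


spacing = 10000 / (row_sp * density)
        = 10000 / (0.45 * 38107)
        = 10000 / 17148.15
        = 0.58315 m = 58.32 cm


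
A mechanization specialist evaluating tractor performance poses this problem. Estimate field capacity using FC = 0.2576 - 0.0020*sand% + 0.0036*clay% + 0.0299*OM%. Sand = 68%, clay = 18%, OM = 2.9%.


FC = 0.2576 - 0.0020*68 + 0.0036*18 + 0.0299*2.9
   = 0.2576 - 0.1360 + 0.0648 + 0.0867
   = 0.2731


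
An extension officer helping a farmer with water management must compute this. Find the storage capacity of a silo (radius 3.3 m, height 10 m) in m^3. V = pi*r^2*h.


V = pi * r^2 * h
  = pi * 3.3^2 * 10
  = pi * 10.89 * 10
  = 342.12 m^3


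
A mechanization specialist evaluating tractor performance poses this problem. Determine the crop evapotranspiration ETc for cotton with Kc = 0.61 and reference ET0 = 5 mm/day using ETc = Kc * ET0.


ETc = Kc * ET0
    = 0.61 * 5
    = 3.05 mm/day


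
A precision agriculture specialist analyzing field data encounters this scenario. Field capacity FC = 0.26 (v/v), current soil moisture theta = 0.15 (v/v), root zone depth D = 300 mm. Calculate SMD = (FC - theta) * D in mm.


SMD = (FC - theta) * D
    = (0.26 - 0.15) * 300
    = 0.110 * 300
    = 33 mm


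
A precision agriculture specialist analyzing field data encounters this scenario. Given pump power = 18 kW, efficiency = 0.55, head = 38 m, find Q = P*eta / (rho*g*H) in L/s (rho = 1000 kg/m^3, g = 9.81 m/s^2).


Q = (P * 1000 * eta) / (rho * g * H)
  = (18 * 1000 * 0.55) / (1000 * 9.81 * 38)
  = 9900 / 372780
  = 0.02656 m^3/s = 26.56 L/s


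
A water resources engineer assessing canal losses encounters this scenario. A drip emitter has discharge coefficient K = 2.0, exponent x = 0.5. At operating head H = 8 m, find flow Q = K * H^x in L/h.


Q = K * H^x
  = 2.0 * 8^0.5
  = 2.0 * 2.8284
  = 5.66 L/h


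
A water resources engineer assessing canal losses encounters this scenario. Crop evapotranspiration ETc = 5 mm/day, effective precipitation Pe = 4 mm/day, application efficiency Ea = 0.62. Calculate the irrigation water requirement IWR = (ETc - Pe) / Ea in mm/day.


IWR = (ETc - Pe) / Ea
    = (5 - 4) / 0.62
    = 1 / 0.62
    = 1.61 mm/day


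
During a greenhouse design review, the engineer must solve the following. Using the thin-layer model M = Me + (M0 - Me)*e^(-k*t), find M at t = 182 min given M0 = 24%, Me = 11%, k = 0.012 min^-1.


M = Me + (M0 - Me) * e^(-k*t)
  = 11 + (24 - 11) * e^(-0.012*182)
  = 11 + 13 * e^(-2.184)
  = 11 + 13 * 0.11259
  = 11 + 1.4637
  = 12.46%


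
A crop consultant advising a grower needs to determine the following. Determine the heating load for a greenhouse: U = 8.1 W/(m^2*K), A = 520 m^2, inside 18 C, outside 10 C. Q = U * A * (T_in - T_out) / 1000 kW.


dT = 18 - (10) = 8 K
Q = U * A * dT
  = 8.1 * 520 * 8
  = 33696 W = 33.70 kW


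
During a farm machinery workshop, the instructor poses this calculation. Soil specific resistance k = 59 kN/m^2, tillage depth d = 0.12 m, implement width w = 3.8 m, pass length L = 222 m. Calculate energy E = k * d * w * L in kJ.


E = k * d * w * L
  = 59 * 0.12 * 3.8 * 222
  = 5972.69 kJ


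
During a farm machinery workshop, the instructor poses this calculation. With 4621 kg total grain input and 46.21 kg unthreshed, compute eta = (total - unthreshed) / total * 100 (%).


eta = (total - unthreshed) / total * 100
    = (4621 - 46.21) / 4621 * 100
    = 4574.79 / 4621 * 100
    = 99%


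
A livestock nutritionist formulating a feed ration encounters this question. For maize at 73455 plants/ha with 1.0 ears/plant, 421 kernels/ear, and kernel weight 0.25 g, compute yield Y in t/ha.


Y = density * ears * kernels * kw
  = 73455 * 1.0 * 421 * 0.25 g/ha
  = 7731138.75 g/ha
  = 7731.14 kg/ha = 7.73 t/ha


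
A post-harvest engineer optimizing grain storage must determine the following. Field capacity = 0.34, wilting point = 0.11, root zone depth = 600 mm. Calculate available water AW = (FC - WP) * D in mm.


AW = (FC - WP) * D
   = (0.34 - 0.11) * 600
   = 0.23 * 600
   = 138 mm


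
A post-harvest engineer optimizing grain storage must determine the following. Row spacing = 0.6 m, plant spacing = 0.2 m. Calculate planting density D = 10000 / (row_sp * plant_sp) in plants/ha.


D = 10000 / (row_sp * plant_sp)
  = 10000 / (0.6 * 0.2)
  = 10000 / 0.1200
  = 83333.33 plants/ha


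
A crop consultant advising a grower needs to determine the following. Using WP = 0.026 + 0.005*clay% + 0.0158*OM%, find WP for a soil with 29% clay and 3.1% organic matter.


WP = 0.026 + 0.005*29 + 0.0158*3.1
   = 0.026 + 0.1450 + 0.0490
   = 0.2200


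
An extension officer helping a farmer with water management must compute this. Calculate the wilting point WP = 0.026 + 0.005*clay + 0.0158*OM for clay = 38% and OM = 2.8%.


WP = 0.026 + 0.005*38 + 0.0158*2.8
   = 0.026 + 0.1900 + 0.0442
   = 0.2602


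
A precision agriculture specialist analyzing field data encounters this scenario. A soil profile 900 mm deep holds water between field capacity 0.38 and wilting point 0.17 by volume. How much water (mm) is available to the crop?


AW = (FC - WP) * D
   = (0.38 - 0.17) * 900
   = 0.21 * 900
   = 189 mm


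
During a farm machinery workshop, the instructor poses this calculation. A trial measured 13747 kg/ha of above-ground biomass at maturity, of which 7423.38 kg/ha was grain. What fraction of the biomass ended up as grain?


HI = grain_yield / biomass
   = 7423.38 / 13747
   = 0.54


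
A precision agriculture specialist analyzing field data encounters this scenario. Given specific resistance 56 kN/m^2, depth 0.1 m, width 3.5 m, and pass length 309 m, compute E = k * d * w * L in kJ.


E = k * d * w * L
  = 56 * 0.1 * 3.5 * 309
  = 6056.40 kJ


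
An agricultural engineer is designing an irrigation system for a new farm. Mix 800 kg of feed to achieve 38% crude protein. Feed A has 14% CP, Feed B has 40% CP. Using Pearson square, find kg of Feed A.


parts_A = CP_b - target = 40 - 38 = 2
parts_B = target - CP_a = 38 - 14 = 24
total_parts = 2 + 24 = 26
Feed A = 800 * 2 / 26 = 61.54 kg
Feed B = 800 * 24 / 26 = 738.46 kg

61.54 kg


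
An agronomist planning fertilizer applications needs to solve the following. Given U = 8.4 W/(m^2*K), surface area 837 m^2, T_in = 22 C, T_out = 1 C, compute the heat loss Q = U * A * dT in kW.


dT = 22 - (1) = 21 K
Q = U * A * dT
  = 8.4 * 837 * 21
  = 147646.80 W = 147.65 kW


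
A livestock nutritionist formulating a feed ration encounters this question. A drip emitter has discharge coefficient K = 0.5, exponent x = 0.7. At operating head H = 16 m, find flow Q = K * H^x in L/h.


Q = K * H^x
  = 0.5 * 16^0.7
  = 0.5 * 6.9644
  = 3.48 L/h


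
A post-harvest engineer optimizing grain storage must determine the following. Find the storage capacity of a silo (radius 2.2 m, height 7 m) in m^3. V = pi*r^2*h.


V = pi * r^2 * h
  = pi * 2.2^2 * 7
  = pi * 4.84 * 7
  = 106.44 m^3


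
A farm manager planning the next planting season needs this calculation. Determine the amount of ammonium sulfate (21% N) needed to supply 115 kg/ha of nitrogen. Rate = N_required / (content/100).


Rate = N_required / (N_content / 100)
     = 115 / (21 / 100)
     = 115 / 0.21
     = 547.62 kg/ha


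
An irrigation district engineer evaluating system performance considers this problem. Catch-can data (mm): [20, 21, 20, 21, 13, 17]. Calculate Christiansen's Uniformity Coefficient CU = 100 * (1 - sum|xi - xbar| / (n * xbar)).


xbar = 112 / 6 = 18.667
sum|xi - xbar| = 14.667
CU = 100 * (1 - 14.667 / (6 * 18.667))
   = 100 * (1 - 0.1310)
   = 86.90%


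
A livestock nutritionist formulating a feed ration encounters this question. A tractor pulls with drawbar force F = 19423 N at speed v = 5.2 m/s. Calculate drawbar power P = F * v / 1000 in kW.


P = F * v / 1000
  = 19423 * 5.2 / 1000
  = 100999.60 / 1000
  = 101.00 kW


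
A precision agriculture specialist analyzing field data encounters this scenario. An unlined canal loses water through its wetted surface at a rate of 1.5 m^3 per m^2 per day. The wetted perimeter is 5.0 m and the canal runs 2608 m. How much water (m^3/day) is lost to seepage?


S = C * P * L
  = 1.5 * 5.0 * 2608
  = 19560 m^3/day


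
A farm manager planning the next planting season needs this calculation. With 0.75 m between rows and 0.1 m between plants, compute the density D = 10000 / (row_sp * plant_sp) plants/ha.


D = 10000 / (row_sp * plant_sp)
  = 10000 / (0.75 * 0.1)
  = 10000 / 0.0750
  = 133333.33 plants/ha


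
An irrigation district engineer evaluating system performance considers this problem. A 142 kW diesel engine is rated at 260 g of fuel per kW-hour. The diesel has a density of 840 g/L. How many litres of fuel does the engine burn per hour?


FC = P * BSFC / rho_fuel
   = 142 * 260 / 840
   = 36920 / 840
   = 43.95 L/h


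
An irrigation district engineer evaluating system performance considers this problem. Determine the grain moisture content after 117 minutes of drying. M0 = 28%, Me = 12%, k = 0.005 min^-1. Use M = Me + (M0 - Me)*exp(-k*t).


M = Me + (M0 - Me) * e^(-k*t)
  = 12 + (28 - 12) * e^(-0.005*117)
  = 12 + 16 * e^(-0.585)
  = 12 + 16 * 0.55711
  = 12 + 8.9137
  = 20.91%


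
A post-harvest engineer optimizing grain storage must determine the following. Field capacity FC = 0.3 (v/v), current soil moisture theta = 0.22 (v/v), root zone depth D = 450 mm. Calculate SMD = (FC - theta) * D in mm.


SMD = (FC - theta) * D
    = (0.3 - 0.22) * 450
    = 0.080 * 450
    = 36 mm


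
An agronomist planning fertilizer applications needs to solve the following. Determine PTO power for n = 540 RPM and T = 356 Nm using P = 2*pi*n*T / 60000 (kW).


P = 2*pi*n*T / 60000
  = 2*pi * 540 * 356 / 60000
  = 1207879.54 / 60000
  = 20.13 kW


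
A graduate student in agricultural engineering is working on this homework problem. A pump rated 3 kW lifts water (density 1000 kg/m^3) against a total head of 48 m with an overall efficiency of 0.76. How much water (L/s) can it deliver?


Q = (P * 1000 * eta) / (rho * g * H)
  = (3 * 1000 * 0.76) / (1000 * 9.81 * 48)
  = 2280 / 470880
  = 0.00484 m^3/s = 4.84 L/s


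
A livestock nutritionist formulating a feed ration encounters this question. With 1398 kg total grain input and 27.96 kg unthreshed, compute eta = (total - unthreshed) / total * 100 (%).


eta = (total - unthreshed) / total * 100
    = (1398 - 27.96) / 1398 * 100
    = 1370.04 / 1398 * 100
    = 98%


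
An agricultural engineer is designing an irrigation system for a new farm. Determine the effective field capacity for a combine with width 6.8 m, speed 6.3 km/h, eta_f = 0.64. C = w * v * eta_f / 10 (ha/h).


C = w * v * eta_f / 10
  = 6.8 * 6.3 * 0.64 / 10
  = 27.42 / 10
  = 2.74 ha/h


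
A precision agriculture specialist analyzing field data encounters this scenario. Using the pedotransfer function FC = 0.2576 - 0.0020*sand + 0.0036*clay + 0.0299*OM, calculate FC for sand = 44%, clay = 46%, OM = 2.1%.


FC = 0.2576 - 0.0020*44 + 0.0036*46 + 0.0299*2.1
   = 0.2576 - 0.0880 + 0.1656 + 0.0628
   = 0.3980


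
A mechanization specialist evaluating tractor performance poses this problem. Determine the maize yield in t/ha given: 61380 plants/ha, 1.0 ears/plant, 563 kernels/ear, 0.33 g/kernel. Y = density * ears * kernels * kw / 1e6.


Y = density * ears * kernels * kw
  = 61380 * 1.0 * 563 * 0.33 g/ha
  = 11403790.20 g/ha
  = 11403.79 kg/ha = 11.40 t/ha


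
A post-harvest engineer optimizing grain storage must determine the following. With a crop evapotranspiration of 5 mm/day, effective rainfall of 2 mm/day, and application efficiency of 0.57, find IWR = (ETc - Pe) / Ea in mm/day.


IWR = (ETc - Pe) / Ea
    = (5 - 2) / 0.57
    = 3 / 0.57
    = 5.26 mm/day


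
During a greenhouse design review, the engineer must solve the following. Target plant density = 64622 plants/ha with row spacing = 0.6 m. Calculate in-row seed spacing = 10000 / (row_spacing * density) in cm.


spacing = 10000 / (row_sp * density)
        = 10000 / (0.6 * 64622)
        = 10000 / 38773.20
        = 0.25791 m = 25.79 cm


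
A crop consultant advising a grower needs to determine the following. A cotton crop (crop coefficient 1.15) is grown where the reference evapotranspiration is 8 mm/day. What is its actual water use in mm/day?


ETc = Kc * ET0
    = 1.15 * 8
    = 9.20 mm/day


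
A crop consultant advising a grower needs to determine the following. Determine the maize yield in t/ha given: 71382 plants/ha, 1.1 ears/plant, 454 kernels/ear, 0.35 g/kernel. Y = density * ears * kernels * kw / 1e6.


Y = density * ears * kernels * kw
  = 71382 * 1.1 * 454 * 0.35 g/ha
  = 12476859.78 g/ha
  = 12476.86 kg/ha = 12.48 t/ha


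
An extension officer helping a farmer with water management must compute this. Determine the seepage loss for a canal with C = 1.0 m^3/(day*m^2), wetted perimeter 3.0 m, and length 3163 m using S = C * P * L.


S = C * P * L
  = 1.0 * 3.0 * 3163
  = 9489 m^3/day


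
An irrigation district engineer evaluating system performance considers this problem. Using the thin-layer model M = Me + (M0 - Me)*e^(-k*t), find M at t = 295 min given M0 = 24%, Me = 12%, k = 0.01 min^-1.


M = Me + (M0 - Me) * e^(-k*t)
  = 12 + (24 - 12) * e^(-0.01*295)
  = 12 + 12 * e^(-2.950)
  = 12 + 12 * 0.05234
  = 12 + 0.6281
  = 12.63%


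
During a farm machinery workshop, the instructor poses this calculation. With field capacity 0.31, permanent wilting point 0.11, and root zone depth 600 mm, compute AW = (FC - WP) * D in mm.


AW = (FC - WP) * D
   = (0.31 - 0.11) * 600
   = 0.20 * 600
   = 120 mm


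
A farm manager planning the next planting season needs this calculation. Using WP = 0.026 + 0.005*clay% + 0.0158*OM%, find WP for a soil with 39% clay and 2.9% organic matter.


WP = 0.026 + 0.005*39 + 0.0158*2.9
   = 0.026 + 0.1950 + 0.0458
   = 0.2668


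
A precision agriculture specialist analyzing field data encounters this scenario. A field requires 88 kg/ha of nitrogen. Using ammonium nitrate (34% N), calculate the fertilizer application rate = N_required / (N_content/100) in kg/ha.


Rate = N_required / (N_content / 100)
     = 88 / (34 / 100)
     = 88 / 0.34
     = 258.82 kg/ha


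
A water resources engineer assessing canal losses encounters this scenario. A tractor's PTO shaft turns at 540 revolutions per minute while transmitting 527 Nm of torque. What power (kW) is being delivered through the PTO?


P = 2*pi*n*T / 60000
  = 2*pi * 540 * 527 / 60000
  = 1788068.87 / 60000
  = 29.80 kW


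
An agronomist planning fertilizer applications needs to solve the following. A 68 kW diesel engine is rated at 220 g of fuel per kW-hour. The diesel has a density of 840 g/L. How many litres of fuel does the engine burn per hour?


FC = P * BSFC / rho_fuel
   = 68 * 220 / 840
   = 14960 / 840
   = 17.81 L/h


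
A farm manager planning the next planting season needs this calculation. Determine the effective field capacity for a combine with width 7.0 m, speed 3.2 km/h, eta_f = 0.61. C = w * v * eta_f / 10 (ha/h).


C = w * v * eta_f / 10
  = 7.0 * 3.2 * 0.61 / 10
  = 13.66 / 10
  = 1.37 ha/h


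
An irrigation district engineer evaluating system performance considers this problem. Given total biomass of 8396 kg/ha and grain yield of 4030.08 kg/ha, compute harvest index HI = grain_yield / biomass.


HI = grain_yield / biomass
   = 4030.08 / 8396
   = 0.48


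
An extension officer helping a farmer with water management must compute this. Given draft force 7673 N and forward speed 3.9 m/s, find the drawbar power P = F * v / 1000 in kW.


P = F * v / 1000
  = 7673 * 3.9 / 1000
  = 29924.70 / 1000
  = 29.92 kW


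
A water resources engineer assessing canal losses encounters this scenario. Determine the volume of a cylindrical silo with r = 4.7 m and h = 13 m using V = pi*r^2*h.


V = pi * r^2 * h
  = pi * 4.7^2 * 13
  = pi * 22.09 * 13
  = 902.17 m^3


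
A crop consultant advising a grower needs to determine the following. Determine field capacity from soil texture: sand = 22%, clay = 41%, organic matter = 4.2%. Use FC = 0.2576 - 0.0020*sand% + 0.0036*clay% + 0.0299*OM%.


FC = 0.2576 - 0.0020*22 + 0.0036*41 + 0.0299*4.2
   = 0.2576 - 0.0440 + 0.1476 + 0.1256
   = 0.4868


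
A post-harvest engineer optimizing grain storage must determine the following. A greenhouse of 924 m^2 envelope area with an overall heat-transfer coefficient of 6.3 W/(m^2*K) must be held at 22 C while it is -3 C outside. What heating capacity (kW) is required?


dT = 22 - (-3) = 25 K
Q = U * A * dT
  = 6.3 * 924 * 25
  = 145530 W = 145.53 kW


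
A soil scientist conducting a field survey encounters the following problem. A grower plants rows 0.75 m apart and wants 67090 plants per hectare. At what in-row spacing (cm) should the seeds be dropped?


spacing = 10000 / (row_sp * density)
        = 10000 / (0.75 * 67090)
        = 10000 / 50317.50
        = 0.19874 m = 19.87 cm


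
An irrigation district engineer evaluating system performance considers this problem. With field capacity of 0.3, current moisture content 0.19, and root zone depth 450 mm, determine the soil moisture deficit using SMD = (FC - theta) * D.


SMD = (FC - theta) * D
    = (0.3 - 0.19) * 450
    = 0.110 * 450
    = 49.50 mm


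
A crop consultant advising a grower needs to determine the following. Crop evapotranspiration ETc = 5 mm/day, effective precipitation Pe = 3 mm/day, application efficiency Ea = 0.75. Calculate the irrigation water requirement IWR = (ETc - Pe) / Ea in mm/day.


IWR = (ETc - Pe) / Ea
    = (5 - 3) / 0.75
    = 2 / 0.75
    = 2.67 mm/day


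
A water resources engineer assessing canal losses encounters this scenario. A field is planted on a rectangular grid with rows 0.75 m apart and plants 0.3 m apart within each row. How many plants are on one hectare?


D = 10000 / (row_sp * plant_sp)
  = 10000 / (0.75 * 0.3)
  = 10000 / 0.2250
  = 44444.44 plants/ha


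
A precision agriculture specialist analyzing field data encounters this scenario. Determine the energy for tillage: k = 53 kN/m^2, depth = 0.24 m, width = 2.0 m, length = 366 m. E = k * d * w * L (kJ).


E = k * d * w * L
  = 53 * 0.24 * 2.0 * 366
  = 9311.04 kJ


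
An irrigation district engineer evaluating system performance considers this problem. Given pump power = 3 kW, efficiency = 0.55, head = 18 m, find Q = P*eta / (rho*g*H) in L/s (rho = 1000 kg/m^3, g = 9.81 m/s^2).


Q = (P * 1000 * eta) / (rho * g * H)
  = (3 * 1000 * 0.55) / (1000 * 9.81 * 18)
  = 1650 / 176580
  = 0.00934 m^3/s = 9.34 L/s


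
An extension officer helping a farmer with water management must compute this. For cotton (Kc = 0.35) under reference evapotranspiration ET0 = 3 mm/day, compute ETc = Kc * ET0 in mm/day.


ETc = Kc * ET0
    = 0.35 * 3
    = 1.05 mm/day


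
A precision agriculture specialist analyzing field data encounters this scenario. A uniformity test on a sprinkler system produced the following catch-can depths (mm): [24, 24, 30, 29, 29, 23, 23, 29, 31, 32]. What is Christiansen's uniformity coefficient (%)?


xbar = 274 / 10 = 27.400
sum|xi - xbar| = 31.200
CU = 100 * (1 - 31.200 / (10 * 27.400))
   = 100 * (1 - 0.1139)
   = 88.61%


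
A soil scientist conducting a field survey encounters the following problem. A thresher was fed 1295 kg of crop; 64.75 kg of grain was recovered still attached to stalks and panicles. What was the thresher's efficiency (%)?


eta = (total - unthreshed) / total * 100
    = (1295 - 64.75) / 1295 * 100
    = 1230.25 / 1295 * 100
    = 95%


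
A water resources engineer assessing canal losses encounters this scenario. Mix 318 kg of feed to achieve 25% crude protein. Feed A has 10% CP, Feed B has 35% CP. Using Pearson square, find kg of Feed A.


parts_A = CP_b - target = 35 - 25 = 10
parts_B = target - CP_a = 25 - 10 = 15
total_parts = 10 + 15 = 25
Feed A = 318 * 10 / 25 = 127.20 kg
Feed B = 318 * 15 / 25 = 190.80 kg

127.20 kg


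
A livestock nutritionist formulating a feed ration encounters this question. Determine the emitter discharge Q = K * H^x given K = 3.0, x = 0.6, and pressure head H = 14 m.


Q = K * H^x
  = 3.0 * 14^0.6
  = 3.0 * 4.8717
  = 14.61 L/h


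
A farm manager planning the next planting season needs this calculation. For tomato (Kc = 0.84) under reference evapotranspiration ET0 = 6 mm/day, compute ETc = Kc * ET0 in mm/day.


ETc = Kc * ET0
    = 0.84 * 6
    = 5.04 mm/day


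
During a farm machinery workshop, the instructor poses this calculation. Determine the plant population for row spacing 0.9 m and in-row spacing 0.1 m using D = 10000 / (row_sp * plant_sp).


D = 10000 / (row_sp * plant_sp)
  = 10000 / (0.9 * 0.1)
  = 10000 / 0.0900
  = 111111.11 plants/ha


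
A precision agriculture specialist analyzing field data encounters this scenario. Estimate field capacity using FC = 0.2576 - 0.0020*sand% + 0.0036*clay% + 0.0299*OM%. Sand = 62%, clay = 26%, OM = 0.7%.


FC = 0.2576 - 0.0020*62 + 0.0036*26 + 0.0299*0.7
   = 0.2576 - 0.1240 + 0.0936 + 0.0209
   = 0.2481


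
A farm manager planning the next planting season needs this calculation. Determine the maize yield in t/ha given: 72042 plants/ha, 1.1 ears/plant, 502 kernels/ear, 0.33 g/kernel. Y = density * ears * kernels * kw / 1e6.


Y = density * ears * kernels * kw
  = 72042 * 1.1 * 502 * 0.33 g/ha
  = 13127925.49 g/ha
  = 13127.93 kg/ha = 13.13 t/ha


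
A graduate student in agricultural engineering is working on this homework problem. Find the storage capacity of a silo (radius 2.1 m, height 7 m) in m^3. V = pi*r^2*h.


V = pi * r^2 * h
  = pi * 2.1^2 * 7
  = pi * 4.41 * 7
  = 96.98 m^3


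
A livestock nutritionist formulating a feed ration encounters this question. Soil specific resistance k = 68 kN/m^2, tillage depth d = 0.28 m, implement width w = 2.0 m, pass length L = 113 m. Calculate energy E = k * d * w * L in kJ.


E = k * d * w * L
  = 68 * 0.28 * 2.0 * 113
  = 4303.04 kJ


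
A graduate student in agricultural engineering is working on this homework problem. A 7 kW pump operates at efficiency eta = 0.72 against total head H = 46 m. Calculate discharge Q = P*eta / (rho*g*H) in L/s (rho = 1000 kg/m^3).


Q = (P * 1000 * eta) / (rho * g * H)
  = (7 * 1000 * 0.72) / (1000 * 9.81 * 46)
  = 5040 / 451260
  = 0.01117 m^3/s = 11.17 L/s


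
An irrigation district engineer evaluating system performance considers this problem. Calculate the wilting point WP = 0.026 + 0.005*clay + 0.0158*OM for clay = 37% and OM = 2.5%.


WP = 0.026 + 0.005*37 + 0.0158*2.5
   = 0.026 + 0.1850 + 0.0395
   = 0.2505


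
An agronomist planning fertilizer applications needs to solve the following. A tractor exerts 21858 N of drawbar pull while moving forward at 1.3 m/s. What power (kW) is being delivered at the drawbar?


P = F * v / 1000
  = 21858 * 1.3 / 1000
  = 28415.40 / 1000
  = 28.42 kW


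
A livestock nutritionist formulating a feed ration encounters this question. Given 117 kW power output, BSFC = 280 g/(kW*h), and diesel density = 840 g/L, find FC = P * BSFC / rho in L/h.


FC = P * BSFC / rho_fuel
   = 117 * 280 / 840
   = 32760 / 840
   = 39 L/h


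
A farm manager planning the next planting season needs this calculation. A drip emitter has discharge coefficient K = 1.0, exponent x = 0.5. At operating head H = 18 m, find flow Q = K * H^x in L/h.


Q = K * H^x
  = 1.0 * 18^0.5
  = 1.0 * 4.2426
  = 4.24 L/h


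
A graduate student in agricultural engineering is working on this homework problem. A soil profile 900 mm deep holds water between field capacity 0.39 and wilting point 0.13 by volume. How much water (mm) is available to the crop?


AW = (FC - WP) * D
   = (0.39 - 0.13) * 900
   = 0.26 * 900
   = 234 mm


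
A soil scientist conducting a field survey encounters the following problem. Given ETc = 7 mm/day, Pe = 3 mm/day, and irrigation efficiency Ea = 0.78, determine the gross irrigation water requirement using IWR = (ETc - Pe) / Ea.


IWR = (ETc - Pe) / Ea
    = (7 - 3) / 0.78
    = 4 / 0.78
    = 5.13 mm/day


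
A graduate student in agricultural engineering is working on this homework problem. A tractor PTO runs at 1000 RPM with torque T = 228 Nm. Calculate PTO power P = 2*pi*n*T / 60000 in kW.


P = 2*pi*n*T / 60000
  = 2*pi * 1000 * 228 / 60000
  = 1432566.25 / 60000
  = 23.88 kW


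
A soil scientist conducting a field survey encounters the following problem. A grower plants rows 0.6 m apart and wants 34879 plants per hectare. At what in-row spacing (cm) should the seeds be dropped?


spacing = 10000 / (row_sp * density)
        = 10000 / (0.6 * 34879)
        = 10000 / 20927.40
        = 0.47784 m = 47.78 cm


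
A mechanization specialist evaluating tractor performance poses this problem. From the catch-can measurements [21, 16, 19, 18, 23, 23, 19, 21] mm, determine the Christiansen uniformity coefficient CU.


xbar = 160 / 8 = 20
sum|xi - xbar| = 16
CU = 100 * (1 - 16 / (8 * 20))
   = 100 * (1 - 0.1000)
   = 90%


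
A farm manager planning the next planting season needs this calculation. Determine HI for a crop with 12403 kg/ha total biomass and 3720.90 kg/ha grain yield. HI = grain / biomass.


HI = grain_yield / biomass
   = 3720.90 / 12403
   = 0.30


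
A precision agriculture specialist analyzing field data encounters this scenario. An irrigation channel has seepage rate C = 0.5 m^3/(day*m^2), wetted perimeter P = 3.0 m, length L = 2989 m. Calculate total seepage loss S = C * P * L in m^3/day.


S = C * P * L
  = 0.5 * 3.0 * 2989
  = 4483.50 m^3/day


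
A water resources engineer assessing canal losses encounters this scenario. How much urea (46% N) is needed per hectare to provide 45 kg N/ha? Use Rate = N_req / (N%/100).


Rate = N_required / (N_content / 100)
     = 45 / (46 / 100)
     = 45 / 0.46
     = 97.83 kg/ha


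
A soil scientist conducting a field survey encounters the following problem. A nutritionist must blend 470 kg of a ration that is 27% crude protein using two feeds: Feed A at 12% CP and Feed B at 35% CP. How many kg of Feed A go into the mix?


parts_A = CP_b - target = 35 - 27 = 8
parts_B = target - CP_a = 27 - 12 = 15
total_parts = 8 + 15 = 23
Feed A = 470 * 8 / 23 = 163.48 kg
Feed B = 470 * 15 / 23 = 306.52 kg

163.48 kg


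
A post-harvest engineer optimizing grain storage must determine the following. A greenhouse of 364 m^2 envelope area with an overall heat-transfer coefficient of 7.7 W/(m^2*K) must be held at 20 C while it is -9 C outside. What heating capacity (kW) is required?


dT = 20 - (-9) = 29 K
Q = U * A * dT
  = 7.7 * 364 * 29
  = 81281.20 W = 81.28 kW


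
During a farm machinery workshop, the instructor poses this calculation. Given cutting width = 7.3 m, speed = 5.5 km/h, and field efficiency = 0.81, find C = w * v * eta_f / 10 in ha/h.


C = w * v * eta_f / 10
  = 7.3 * 5.5 * 0.81 / 10
  = 32.52 / 10
  = 3.25 ha/h


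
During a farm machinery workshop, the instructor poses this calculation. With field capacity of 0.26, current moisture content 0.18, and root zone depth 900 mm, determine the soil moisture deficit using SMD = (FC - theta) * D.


SMD = (FC - theta) * D
    = (0.26 - 0.18) * 900
    = 0.080 * 900
    = 72 mm


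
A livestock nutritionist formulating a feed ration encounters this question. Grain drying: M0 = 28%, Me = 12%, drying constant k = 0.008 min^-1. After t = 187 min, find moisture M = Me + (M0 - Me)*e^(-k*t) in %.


M = Me + (M0 - Me) * e^(-k*t)
  = 12 + (28 - 12) * e^(-0.008*187)
  = 12 + 16 * e^(-1.496)
  = 12 + 16 * 0.22402
  = 12 + 3.5844
  = 15.58%


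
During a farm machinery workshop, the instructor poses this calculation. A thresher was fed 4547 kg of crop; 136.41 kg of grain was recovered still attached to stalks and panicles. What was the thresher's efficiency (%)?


eta = (total - unthreshed) / total * 100
    = (4547 - 136.41) / 4547 * 100
    = 4410.59 / 4547 * 100
    = 97%


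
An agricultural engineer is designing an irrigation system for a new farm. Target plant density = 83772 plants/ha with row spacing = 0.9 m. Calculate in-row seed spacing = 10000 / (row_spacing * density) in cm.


spacing = 10000 / (row_sp * density)
        = 10000 / (0.9 * 83772)
        = 10000 / 75394.80
        = 0.13264 m = 13.26 cm


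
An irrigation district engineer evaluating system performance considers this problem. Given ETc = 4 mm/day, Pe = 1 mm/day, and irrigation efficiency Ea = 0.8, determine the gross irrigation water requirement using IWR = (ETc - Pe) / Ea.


IWR = (ETc - Pe) / Ea
    = (4 - 1) / 0.8
    = 3 / 0.8
    = 3.75 mm/day


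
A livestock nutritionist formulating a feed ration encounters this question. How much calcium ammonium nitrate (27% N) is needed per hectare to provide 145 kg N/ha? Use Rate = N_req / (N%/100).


Rate = N_required / (N_content / 100)
     = 145 / (27 / 100)
     = 145 / 0.27
     = 537.04 kg/ha


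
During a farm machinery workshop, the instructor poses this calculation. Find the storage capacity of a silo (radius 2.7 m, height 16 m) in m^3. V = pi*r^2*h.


V = pi * r^2 * h
  = pi * 2.7^2 * 16
  = pi * 7.29 * 16
  = 366.44 m^3


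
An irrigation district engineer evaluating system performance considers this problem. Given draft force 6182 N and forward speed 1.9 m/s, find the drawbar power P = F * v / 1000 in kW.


P = F * v / 1000
  = 6182 * 1.9 / 1000
  = 11745.80 / 1000
  = 11.75 kW


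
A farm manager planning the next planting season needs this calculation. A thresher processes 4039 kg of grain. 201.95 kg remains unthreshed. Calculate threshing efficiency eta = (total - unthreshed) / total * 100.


eta = (total - unthreshed) / total * 100
    = (4039 - 201.95) / 4039 * 100
    = 3837.05 / 4039 * 100
    = 95%


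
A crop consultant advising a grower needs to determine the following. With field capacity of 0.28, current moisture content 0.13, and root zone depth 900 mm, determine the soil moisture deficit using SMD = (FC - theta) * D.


SMD = (FC - theta) * D
    = (0.28 - 0.13) * 900
    = 0.150 * 900
    = 135 mm


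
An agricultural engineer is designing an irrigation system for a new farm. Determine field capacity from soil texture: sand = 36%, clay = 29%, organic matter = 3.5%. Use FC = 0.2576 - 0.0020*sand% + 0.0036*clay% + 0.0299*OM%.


FC = 0.2576 - 0.0020*36 + 0.0036*29 + 0.0299*3.5
   = 0.2576 - 0.0720 + 0.1044 + 0.1047
   = 0.3947


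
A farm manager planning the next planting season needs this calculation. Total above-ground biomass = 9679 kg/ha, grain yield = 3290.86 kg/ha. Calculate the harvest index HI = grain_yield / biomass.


HI = grain_yield / biomass
   = 3290.86 / 9679
   = 0.34


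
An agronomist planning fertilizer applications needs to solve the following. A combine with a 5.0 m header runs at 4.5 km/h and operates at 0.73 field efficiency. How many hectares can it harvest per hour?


C = w * v * eta_f / 10
  = 5.0 * 4.5 * 0.73 / 10
  = 16.43 / 10
  = 1.64 ha/h


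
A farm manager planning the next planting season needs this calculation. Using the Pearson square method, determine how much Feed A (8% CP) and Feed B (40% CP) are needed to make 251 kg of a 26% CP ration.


parts_A = CP_b - target = 40 - 26 = 14
parts_B = target - CP_a = 26 - 8 = 18
total_parts = 14 + 18 = 32
Feed A = 251 * 14 / 32 = 109.81 kg
Feed B = 251 * 18 / 32 = 141.19 kg

109.81 kg


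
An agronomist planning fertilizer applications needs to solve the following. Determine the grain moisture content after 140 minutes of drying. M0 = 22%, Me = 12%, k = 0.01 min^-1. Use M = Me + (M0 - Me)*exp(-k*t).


M = Me + (M0 - Me) * e^(-k*t)
  = 12 + (22 - 12) * e^(-0.01*140)
  = 12 + 10 * e^(-1.400)
  = 12 + 10 * 0.24660
  = 12 + 2.4660
  = 14.47%


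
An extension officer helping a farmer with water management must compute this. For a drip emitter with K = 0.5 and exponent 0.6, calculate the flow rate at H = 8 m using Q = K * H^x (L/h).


Q = K * H^x
  = 0.5 * 8^0.6
  = 0.5 * 3.4822
  = 1.74 L/h


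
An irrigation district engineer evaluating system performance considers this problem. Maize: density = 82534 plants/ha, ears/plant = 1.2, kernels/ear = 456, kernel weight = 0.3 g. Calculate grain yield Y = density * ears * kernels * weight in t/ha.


Y = density * ears * kernels * kw
  = 82534 * 1.2 * 456 * 0.3 g/ha
  = 13548781.44 g/ha
  = 13548.78 kg/ha = 13.55 t/ha


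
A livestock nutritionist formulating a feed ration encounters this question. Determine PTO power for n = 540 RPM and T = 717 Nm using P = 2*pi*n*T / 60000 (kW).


P = 2*pi*n*T / 60000
  = 2*pi * 540 * 717 / 60000
  = 2432723.69 / 60000
  = 40.55 kW


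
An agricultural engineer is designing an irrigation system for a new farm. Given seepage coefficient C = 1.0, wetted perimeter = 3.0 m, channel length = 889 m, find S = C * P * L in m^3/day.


S = C * P * L
  = 1.0 * 3.0 * 889
  = 2667 m^3/day


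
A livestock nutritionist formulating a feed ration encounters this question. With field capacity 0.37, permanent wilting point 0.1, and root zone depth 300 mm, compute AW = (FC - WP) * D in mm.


AW = (FC - WP) * D
   = (0.37 - 0.1) * 300
   = 0.27 * 300
   = 81 mm


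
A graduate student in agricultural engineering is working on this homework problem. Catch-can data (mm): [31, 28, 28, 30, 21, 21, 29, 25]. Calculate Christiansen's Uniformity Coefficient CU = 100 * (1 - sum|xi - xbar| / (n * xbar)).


xbar = 213 / 8 = 26.625
sum|xi - xbar| = 25.750
CU = 100 * (1 - 25.750 / (8 * 26.625))
   = 100 * (1 - 0.1209)
   = 87.91%


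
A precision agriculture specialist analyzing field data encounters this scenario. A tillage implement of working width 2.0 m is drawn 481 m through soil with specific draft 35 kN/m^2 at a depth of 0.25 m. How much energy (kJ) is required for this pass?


E = k * d * w * L
  = 35 * 0.25 * 2.0 * 481
  = 8417.50 kJ


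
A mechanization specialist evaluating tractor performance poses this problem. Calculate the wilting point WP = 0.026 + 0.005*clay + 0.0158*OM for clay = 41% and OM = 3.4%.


WP = 0.026 + 0.005*41 + 0.0158*3.4
   = 0.026 + 0.2050 + 0.0537
   = 0.2847


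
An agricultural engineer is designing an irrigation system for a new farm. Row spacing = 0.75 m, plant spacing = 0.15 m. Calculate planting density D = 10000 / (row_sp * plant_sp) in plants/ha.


D = 10000 / (row_sp * plant_sp)
  = 10000 / (0.75 * 0.15)
  = 10000 / 0.1125
  = 88888.89 plants/ha


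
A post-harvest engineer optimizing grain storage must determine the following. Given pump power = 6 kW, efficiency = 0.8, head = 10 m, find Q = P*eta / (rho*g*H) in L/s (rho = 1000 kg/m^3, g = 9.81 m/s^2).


Q = (P * 1000 * eta) / (rho * g * H)
  = (6 * 1000 * 0.8) / (1000 * 9.81 * 10)
  = 4800 / 98100
  = 0.04893 m^3/s = 48.93 L/s


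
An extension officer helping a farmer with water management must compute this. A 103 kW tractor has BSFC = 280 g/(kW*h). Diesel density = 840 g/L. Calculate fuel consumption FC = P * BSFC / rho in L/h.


FC = P * BSFC / rho_fuel
   = 103 * 280 / 840
   = 28840 / 840
   = 34.33 L/h


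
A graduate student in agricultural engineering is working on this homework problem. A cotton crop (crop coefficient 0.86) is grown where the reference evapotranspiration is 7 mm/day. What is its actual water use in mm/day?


ETc = Kc * ET0
    = 0.86 * 7
    = 6.02 mm/day


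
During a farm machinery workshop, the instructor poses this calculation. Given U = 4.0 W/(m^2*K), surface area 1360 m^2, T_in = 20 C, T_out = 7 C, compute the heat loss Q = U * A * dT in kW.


dT = 20 - (7) = 13 K
Q = U * A * dT
  = 4.0 * 1360 * 13
  = 70720 W = 70.72 kW


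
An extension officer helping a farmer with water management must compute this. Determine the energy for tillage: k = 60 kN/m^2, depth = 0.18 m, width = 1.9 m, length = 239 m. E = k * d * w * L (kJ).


E = k * d * w * L
  = 60 * 0.18 * 1.9 * 239
  = 4904.28 kJ


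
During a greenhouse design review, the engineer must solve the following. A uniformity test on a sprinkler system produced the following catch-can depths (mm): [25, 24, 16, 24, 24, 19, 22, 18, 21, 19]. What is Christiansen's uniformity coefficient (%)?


xbar = 212 / 10 = 21.200
sum|xi - xbar| = 26
CU = 100 * (1 - 26 / (10 * 21.200))
   = 100 * (1 - 0.1226)
   = 87.74%


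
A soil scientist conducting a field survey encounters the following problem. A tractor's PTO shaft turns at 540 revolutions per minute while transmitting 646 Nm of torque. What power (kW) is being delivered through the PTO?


P = 2*pi*n*T / 60000
  = 2*pi * 540 * 646 / 60000
  = 2191826.36 / 60000
  = 36.53 kW


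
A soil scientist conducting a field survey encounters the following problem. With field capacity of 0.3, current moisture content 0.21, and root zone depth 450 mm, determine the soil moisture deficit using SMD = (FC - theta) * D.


SMD = (FC - theta) * D
    = (0.3 - 0.21) * 450
    = 0.090 * 450
    = 40.50 mm


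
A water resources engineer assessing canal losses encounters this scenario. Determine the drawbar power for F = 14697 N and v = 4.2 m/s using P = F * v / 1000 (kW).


P = F * v / 1000
  = 14697 * 4.2 / 1000
  = 61727.40 / 1000
  = 61.73 kW


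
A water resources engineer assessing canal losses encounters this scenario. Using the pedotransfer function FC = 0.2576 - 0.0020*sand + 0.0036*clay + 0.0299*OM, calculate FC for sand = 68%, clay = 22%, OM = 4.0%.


FC = 0.2576 - 0.0020*68 + 0.0036*22 + 0.0299*4.0
   = 0.2576 - 0.1360 + 0.0792 + 0.1196
   = 0.3204


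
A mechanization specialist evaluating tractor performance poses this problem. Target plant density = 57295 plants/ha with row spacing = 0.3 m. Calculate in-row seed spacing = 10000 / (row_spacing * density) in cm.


spacing = 10000 / (row_sp * density)
        = 10000 / (0.3 * 57295)
        = 10000 / 17188.50
        = 0.58178 m = 58.18 cm
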